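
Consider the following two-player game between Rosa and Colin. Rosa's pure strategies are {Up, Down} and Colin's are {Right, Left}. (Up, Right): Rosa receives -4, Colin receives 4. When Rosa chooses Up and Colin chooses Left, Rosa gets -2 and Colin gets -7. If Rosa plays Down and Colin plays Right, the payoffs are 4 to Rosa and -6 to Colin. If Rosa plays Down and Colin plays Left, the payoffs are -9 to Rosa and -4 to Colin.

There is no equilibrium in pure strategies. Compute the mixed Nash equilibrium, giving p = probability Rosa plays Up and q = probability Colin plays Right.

In a mixed equilibrium Colin is indifferent between Right and Left; this condition fixes p.
  Colin's payoff from Right: p·4 + (1−p)·(-6) = 10p - 6
  Colin's payoff from Left: p·(-7) + (1−p)·(-4) = -3p - 4
  10p - 6 = -3p - 4  ⇒  13p = 2  ⇒  p = 2/13.
Colin's mix must leave Rosa indifferent between Up and Down.
  Rosa's payoff to Up: q·(-4) + (1−q)·(-2) = -2q - 2
  Rosa's payoff to Down: q·4 + (1−q)·(-9) = 13q - 9
  -2q - 2 = 13q - 9  ⇒  -15q = -7  ⇒  q = 7/15.

p = 2/13, q = 7/15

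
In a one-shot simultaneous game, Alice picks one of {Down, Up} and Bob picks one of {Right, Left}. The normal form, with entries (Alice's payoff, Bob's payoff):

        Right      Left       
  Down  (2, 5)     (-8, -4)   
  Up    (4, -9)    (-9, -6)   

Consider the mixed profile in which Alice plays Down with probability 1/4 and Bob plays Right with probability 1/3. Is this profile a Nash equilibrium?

Check Bob's indifference given Alice's mix p = 1/4:
  payoff from Right = -11/2; payoff from Left = -11/2 — equal.
Check Alice's indifference given Bob's mix q = 1/3:
  payoff from Down = -14/3; payoff from Up = -14/3 — equal.
Both players are indifferent, so neither can profitably deviate.

Yes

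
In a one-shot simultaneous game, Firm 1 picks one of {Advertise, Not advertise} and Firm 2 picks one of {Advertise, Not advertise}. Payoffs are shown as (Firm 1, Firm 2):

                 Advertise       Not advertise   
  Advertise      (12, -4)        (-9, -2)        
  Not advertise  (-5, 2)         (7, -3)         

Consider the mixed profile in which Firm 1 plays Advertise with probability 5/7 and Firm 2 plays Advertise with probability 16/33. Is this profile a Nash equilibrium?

Check Firm 2's indifference given Firm 1's mix p = 5/7:
  payoff from Advertise = -16/7; payoff from Not advertise = -16/7 — equal.
Check Firm 1's indifference given Firm 2's mix q = 16/33:
  payoff from Advertise = 13/11; payoff from Not advertise = 13/11 — equal.
Both players are indifferent, so neither can profitably deviate.

Yes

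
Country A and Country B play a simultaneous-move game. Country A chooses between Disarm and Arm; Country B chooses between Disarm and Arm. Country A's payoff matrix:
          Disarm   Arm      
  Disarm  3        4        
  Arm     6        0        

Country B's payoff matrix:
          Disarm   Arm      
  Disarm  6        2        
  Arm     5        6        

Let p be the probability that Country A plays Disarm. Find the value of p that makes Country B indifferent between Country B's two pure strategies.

p = 1/5

Country B's indifference between Disarm and Arm determines Country A's mixing probability p:
  Country B's expected payoff from Disarm: p·6 + (1−p)·5 = p + 5
  Country B's expected payoff from Arm: p·2 + (1−p)·6 = -4p + 6
  p + 5 = -4p + 6  ⇒  5p = 1  ⇒  p = 1/5.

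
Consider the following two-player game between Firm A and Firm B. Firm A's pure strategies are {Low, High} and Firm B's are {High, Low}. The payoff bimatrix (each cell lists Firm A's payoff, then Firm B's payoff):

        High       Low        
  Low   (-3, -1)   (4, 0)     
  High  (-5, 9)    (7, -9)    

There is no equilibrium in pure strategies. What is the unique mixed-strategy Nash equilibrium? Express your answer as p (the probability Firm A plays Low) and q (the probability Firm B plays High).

p = 18/19, q = 3/5

For Firm B to be willing to mix, Firm B must be indifferent between High and Low, which pins down Firm A's mix.
  Firm B's expected payoff from High: p·(-1) + (1−p)·9 = -10p + 9
  Firm B's expected payoff from Low: p·0 + (1−p)·(-9) = 9p - 9
  -10p + 9 = 9p - 9  ⇒  -19p = -18  ⇒  p = 18/19.
Set Firm A's expected payoff from Low equal to that from High:
  Firm A's payoff to Low: q·(-3) + (1−q)·4 = -7q + 4
  Firm A's payoff to High: q·(-5) + (1−q)·7 = -12q + 7
  -7q + 4 = -12q + 7  ⇒  5q = 3  ⇒  q = 3/5.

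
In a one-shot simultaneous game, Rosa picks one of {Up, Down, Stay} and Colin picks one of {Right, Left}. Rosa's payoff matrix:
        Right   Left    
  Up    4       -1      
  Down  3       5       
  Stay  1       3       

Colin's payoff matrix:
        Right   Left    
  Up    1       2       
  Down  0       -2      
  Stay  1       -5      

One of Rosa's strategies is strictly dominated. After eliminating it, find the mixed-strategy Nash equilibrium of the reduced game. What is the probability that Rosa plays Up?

p = 2/3

Rosa's strategy Stay is strictly dominated by Down: 3 > 1 and 5 > 3. Eliminate Stay.
For Colin to be willing to mix, Colin must be indifferent between Right and Left, which pins down Rosa's mix.
  Colin's payoff from Right: p·1 + (1−p)·0 = p
  Colin's payoff from Left: p·2 + (1−p)·(-2) = 4p - 2
  p = 4p - 2  ⇒  -3p = -2  ⇒  p = 2/3.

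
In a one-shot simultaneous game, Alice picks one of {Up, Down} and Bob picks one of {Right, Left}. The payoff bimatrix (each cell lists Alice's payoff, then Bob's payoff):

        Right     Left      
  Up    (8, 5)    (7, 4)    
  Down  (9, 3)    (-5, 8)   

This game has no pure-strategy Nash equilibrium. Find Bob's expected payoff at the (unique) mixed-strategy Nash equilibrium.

Set Bob's expected payoff from Right equal to that from Left:
  Bob's payoff from Right: p·5 + (1−p)·3 = 2p + 3
  Bob's payoff from Left: p·4 + (1−p)·8 = -4p + 8
  2p + 3 = -4p + 8  ⇒  6p = 5  ⇒  p = 5/6.
At equilibrium Bob is indifferent across columns, so Bob's payoff equals the payoff from Right: (5/6)·5 + (1/6)·3 = 14/3.

14/3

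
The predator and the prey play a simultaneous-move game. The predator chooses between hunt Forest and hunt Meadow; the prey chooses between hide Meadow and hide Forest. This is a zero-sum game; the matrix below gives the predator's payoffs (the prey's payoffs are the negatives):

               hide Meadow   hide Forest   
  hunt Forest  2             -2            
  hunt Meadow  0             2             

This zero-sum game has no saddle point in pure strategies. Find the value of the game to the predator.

v = 2/3

The prey's mix must leave the predator indifferent between hunt Forest and hunt Meadow.
  the predator's payoff from hunt Forest: q·2 + (1−q)·(-2) = 4q - 2
  the predator's payoff from hunt Meadow: q·0 + (1−q)·2 = -2q + 2
  4q - 2 = -2q + 2  ⇒  6q = 4  ⇒  q = 2/3.
The value is the predator's expected payoff against this mix (using hunt Forest): (2/3)·2 + (1/3)·(-2) = 2/3.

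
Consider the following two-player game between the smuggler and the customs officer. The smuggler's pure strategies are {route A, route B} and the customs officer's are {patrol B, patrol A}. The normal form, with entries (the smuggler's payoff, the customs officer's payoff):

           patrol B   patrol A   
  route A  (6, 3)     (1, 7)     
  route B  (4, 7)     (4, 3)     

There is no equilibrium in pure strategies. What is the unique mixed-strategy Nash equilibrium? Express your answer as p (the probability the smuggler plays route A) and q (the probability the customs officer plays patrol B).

For the customs officer to be willing to mix, the customs officer must be indifferent between patrol B and patrol A, which pins down the smuggler's mix.
  the customs officer's payoff to patrol B: p·3 + (1−p)·7 = -4p + 7
  the customs officer's payoff to patrol A: p·7 + (1−p)·3 = 4p + 3
  -4p + 7 = 4p + 3  ⇒  -8p = -4  ⇒  p = 1/2.
For the smuggler to be willing to mix, the smuggler must be indifferent between route A and route B, which pins down the customs officer's mix.
  the smuggler's expected payoff from route A: q·6 + (1−q)·1 = 5q + 1
  the smuggler's expected payoff from route B: q·4 + (1−q)·4 = 4
  5q + 1 = 4  ⇒  5q = 3  ⇒  q = 3/5.

p = 1/2, q = 3/5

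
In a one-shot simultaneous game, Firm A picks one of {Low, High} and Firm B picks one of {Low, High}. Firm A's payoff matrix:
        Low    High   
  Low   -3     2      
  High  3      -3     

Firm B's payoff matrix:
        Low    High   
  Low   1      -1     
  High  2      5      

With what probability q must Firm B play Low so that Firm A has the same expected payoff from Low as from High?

q = 5/11

In a mixed equilibrium Firm A is indifferent between Low and High; this condition fixes q.
  Firm A's payoff from Low: q·(-3) + (1−q)·2 = -5q + 2
  Firm A's payoff from High: q·3 + (1−q)·(-3) = 6q - 3
  -5q + 2 = 6q - 3  ⇒  -11q = -5  ⇒  q = 5/11.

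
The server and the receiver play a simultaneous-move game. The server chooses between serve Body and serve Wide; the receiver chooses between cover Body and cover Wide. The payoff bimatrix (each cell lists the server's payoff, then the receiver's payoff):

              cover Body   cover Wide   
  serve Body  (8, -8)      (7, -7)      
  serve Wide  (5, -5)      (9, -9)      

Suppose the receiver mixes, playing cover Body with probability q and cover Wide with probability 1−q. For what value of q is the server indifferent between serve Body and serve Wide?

q = 2/5

The server's indifference between serve Body and serve Wide determines the receiver's mixing probability q:
  the server's expected payoff from serve Body: q·8 + (1−q)·7 = q + 7
  the server's expected payoff from serve Wide: q·5 + (1−q)·9 = -4q + 9
  q + 7 = -4q + 9  ⇒  5q = 2  ⇒  q = 2/5.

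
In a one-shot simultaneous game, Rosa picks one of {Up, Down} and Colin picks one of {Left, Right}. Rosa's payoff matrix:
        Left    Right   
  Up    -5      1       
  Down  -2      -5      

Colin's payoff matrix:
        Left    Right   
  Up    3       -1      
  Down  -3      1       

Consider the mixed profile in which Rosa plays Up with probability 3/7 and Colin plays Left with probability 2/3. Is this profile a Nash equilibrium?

No

Given Rosa's mix p = 3/7, Colin's payoff from Left is -3/7 but from Right is 1/7. Colin strictly prefers Right, so Colin would not mix.
So the proposed profile is not a Nash equilibrium.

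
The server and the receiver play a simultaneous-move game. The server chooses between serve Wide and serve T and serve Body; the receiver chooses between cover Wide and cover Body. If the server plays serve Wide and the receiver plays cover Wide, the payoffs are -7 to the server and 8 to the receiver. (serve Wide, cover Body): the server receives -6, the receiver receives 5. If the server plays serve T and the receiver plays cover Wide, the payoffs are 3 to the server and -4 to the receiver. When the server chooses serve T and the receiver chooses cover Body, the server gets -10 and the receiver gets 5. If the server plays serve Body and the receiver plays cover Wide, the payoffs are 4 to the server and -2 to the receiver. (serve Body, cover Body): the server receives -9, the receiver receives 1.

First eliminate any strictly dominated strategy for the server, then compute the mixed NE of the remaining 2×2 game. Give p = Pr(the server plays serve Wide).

The server's strategy serve T is strictly dominated by serve Body: 4 > 3 and -9 > -10. Eliminate serve T.
For the receiver to be willing to mix, the receiver must be indifferent between cover Wide and cover Body, which pins down the server's mix.
  the receiver's payoff from cover Wide: p·8 + (1−p)·(-2) = 10p - 2
  the receiver's payoff from cover Body: p·5 + (1−p)·1 = 4p + 1
  10p - 2 = 4p + 1  ⇒  6p = 3  ⇒  p = 1/2.

p = 1/2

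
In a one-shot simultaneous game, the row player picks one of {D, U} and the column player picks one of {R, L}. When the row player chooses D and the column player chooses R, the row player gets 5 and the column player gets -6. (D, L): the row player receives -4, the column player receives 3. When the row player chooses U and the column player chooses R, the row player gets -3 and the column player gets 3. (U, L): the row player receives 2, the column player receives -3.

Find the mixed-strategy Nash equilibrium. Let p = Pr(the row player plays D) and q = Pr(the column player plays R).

p = 2/5, q = 3/7

The row player's mix must leave the column player indifferent between R and L.
  the column player's expected payoff from R: p·(-6) + (1−p)·3 = -9p + 3
  the column player's expected payoff from L: p·3 + (1−p)·(-3) = 6p - 3
  -9p + 3 = 6p - 3  ⇒  -15p = -6  ⇒  p = 2/5.
The column player's mix must leave the row player indifferent between D and U.
  the row player's payoff from D: q·5 + (1−q)·(-4) = 9q - 4
  the row player's payoff from U: q·(-3) + (1−q)·2 = -5q + 2
  9q - 4 = -5q + 2  ⇒  14q = 6  ⇒  q = 3/7.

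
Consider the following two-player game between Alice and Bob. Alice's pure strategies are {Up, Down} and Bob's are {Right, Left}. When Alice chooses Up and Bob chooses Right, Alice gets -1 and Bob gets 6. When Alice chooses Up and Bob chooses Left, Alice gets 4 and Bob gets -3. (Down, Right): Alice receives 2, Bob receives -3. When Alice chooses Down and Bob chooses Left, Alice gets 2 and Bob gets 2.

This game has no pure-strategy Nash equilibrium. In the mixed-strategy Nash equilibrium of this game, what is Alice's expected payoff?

2

For Alice to be willing to mix, Alice must be indifferent between Up and Down, which pins down Bob's mix.
  Alice's payoff to Up: q·(-1) + (1−q)·4 = -5q + 4
  Alice's payoff to Down: q·2 + (1−q)·2 = 2
  -5q + 4 = 2  ⇒  -5q = -2  ⇒  q = 2/5.
At equilibrium Alice is indifferent across rows, so Alice's payoff equals the payoff from Up: (2/5)·(-1) + (3/5)·4 = 2.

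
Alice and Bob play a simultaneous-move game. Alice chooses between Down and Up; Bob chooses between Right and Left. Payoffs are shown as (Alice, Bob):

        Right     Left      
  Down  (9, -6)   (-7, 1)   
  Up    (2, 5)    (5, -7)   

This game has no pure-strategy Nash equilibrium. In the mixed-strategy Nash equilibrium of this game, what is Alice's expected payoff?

59/19

Set Alice's expected payoff from Down equal to that from Up:
  Alice's payoff to Down: q·9 + (1−q)·(-7) = 16q - 7
  Alice's payoff to Up: q·2 + (1−q)·5 = -3q + 5
  16q - 7 = -3q + 5  ⇒  19q = 12  ⇒  q = 12/19.
At equilibrium Alice is indifferent across rows, so Alice's payoff equals the payoff from Down: (12/19)·9 + (7/19)·(-7) = 59/19.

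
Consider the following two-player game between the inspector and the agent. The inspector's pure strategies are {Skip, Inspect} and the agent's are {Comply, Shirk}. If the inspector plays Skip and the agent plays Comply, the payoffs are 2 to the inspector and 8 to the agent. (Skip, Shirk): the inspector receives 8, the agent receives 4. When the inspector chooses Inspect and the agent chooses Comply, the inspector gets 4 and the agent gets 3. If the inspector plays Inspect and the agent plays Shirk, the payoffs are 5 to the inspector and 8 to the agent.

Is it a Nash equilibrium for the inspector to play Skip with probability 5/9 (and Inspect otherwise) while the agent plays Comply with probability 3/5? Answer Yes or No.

Check the agent's indifference given the inspector's mix p = 5/9:
  payoff from Comply = 52/9; payoff from Shirk = 52/9 — equal.
Check the inspector's indifference given the agent's mix q = 3/5:
  payoff from Skip = 22/5; payoff from Inspect = 22/5 — equal.
Both players are indifferent, so neither can profitably deviate.

Yes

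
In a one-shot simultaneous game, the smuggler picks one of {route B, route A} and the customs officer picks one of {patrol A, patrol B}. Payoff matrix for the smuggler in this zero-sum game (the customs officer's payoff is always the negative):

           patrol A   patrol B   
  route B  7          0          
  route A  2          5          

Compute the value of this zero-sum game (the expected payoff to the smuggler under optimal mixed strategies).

In a mixed equilibrium the smuggler is indifferent between route B and route A; this condition fixes q.
  the smuggler's payoff to route B: q·7 + (1−q)·0 = 7q
  the smuggler's payoff to route A: q·2 + (1−q)·5 = -3q + 5
  7q = -3q + 5  ⇒  10q = 5  ⇒  q = 1/2.
The value is the smuggler's expected payoff against this mix (using route B): (1/2)·7 + (1/2)·0 = 7/2.

v = 7/2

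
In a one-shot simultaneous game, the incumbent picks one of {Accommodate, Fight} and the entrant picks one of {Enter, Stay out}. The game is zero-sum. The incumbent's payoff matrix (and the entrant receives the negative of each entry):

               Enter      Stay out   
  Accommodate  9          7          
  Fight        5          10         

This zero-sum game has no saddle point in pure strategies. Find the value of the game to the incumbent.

v = 55/7

Set the incumbent's expected payoff from Accommodate equal to that from Fight:
  the incumbent's expected payoff from Accommodate: q·9 + (1−q)·7 = 2q + 7
  the incumbent's expected payoff from Fight: q·5 + (1−q)·10 = -5q + 10
  2q + 7 = -5q + 10  ⇒  7q = 3  ⇒  q = 3/7.
The value is the incumbent's expected payoff against this mix (using Accommodate): (3/7)·9 + (4/7)·7 = 55/7.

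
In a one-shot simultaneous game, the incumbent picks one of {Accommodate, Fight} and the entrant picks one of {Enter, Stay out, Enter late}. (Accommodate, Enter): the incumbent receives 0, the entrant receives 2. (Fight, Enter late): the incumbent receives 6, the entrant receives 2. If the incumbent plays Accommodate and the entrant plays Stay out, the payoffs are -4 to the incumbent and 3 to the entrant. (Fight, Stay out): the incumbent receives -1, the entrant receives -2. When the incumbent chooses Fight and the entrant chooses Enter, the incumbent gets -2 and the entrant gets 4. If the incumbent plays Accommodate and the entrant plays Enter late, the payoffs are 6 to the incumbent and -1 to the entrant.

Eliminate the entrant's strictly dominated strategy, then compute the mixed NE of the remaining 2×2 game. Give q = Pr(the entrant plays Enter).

The entrant's strategy Enter late is strictly dominated by Enter: 2 > -1 and 4 > 2. Eliminate Enter late.
In a mixed equilibrium the incumbent is indifferent between Accommodate and Fight; this condition fixes q.
  the incumbent's payoff from Accommodate: q·0 + (1−q)·(-4) = 4q - 4
  the incumbent's payoff from Fight: q·(-2) + (1−q)·(-1) = -q - 1
  4q - 4 = -q - 1  ⇒  5q = 3  ⇒  q = 3/5.

q = 3/5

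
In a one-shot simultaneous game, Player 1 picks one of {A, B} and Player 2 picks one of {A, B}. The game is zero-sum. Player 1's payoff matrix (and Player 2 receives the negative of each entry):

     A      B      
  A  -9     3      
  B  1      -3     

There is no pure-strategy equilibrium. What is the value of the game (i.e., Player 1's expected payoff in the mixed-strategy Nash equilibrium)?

v = -3/2

For Player 1 to be willing to mix, Player 1 must be indifferent between A and B, which pins down Player 2's mix.
  Player 1's expected payoff from A: q·(-9) + (1−q)·3 = -12q + 3
  Player 1's expected payoff from B: q·1 + (1−q)·(-3) = 4q - 3
  -12q + 3 = 4q - 3  ⇒  -16q = -6  ⇒  q = 3/8.
The value is Player 1's expected payoff against this mix (using A): (3/8)·(-9) + (5/8)·3 = -3/2.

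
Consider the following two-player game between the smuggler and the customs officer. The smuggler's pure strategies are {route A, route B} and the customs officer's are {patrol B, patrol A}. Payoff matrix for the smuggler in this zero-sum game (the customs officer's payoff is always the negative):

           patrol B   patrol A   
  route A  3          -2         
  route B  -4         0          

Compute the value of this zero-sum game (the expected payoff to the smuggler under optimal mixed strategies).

v = -8/9

For the smuggler to be willing to mix, the smuggler must be indifferent between route A and route B, which pins down the customs officer's mix.
  the smuggler's expected payoff from route A: q·3 + (1−q)·(-2) = 5q - 2
  the smuggler's expected payoff from route B: q·(-4) + (1−q)·0 = -4q
  5q - 2 = -4q  ⇒  9q = 2  ⇒  q = 2/9.
The value is the smuggler's expected payoff against this mix (using route A): (2/9)·3 + (7/9)·(-2) = -8/9.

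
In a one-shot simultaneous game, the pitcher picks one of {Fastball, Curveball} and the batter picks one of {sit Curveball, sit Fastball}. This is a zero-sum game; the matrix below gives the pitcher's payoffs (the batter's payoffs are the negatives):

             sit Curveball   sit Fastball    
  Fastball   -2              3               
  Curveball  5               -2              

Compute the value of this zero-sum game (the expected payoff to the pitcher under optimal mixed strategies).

In a mixed equilibrium the pitcher is indifferent between Fastball and Curveball; this condition fixes q.
  the pitcher's expected payoff from Fastball: q·(-2) + (1−q)·3 = -5q + 3
  the pitcher's expected payoff from Curveball: q·5 + (1−q)·(-2) = 7q - 2
  -5q + 3 = 7q - 2  ⇒  -12q = -5  ⇒  q = 5/12.
The value is the pitcher's expected payoff against this mix (using Fastball): (5/12)·(-2) + (7/12)·3 = 11/12.

v = 11/12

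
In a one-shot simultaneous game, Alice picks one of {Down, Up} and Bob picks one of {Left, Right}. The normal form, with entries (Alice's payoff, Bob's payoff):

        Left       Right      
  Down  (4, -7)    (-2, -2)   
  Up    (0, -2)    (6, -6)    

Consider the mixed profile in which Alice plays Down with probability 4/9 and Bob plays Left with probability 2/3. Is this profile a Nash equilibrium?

Check Bob's indifference given Alice's mix p = 4/9:
  payoff from Left = -38/9; payoff from Right = -38/9 — equal.
Check Alice's indifference given Bob's mix q = 2/3:
  payoff from Down = 2; payoff from Up = 2 — equal.
Both players are indifferent, so neither can profitably deviate.

Yes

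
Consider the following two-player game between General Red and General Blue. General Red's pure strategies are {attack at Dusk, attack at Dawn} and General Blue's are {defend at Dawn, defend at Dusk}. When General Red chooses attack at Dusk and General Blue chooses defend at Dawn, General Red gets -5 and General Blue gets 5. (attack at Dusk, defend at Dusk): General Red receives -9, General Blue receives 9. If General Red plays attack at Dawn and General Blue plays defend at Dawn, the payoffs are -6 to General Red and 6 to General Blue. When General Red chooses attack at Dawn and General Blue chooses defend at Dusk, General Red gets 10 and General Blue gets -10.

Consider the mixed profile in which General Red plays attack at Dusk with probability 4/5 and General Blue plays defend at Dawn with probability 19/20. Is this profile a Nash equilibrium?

Check General Blue's indifference given General Red's mix p = 4/5:
  payoff from defend at Dawn = 26/5; payoff from defend at Dusk = 26/5 — equal.
Check General Red's indifference given General Blue's mix q = 19/20:
  payoff from attack at Dusk = -26/5; payoff from attack at Dawn = -26/5 — equal.
Both players are indifferent, so neither can profitably deviate.

Yes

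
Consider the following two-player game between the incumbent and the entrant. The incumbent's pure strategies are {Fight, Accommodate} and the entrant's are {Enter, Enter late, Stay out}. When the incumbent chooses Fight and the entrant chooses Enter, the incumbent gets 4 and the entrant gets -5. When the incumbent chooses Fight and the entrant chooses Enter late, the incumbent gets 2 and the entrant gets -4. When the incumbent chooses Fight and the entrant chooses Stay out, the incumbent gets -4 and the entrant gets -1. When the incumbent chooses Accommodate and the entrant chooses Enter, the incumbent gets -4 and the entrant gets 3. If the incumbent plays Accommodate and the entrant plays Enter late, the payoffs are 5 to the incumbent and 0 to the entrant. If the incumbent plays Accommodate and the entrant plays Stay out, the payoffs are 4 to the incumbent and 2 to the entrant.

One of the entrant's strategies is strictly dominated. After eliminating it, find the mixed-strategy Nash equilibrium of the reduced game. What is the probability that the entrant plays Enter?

q = 1/2

The entrant's strategy Enter late is strictly dominated by Stay out: -1 > -4 and 2 > 0. Eliminate Enter late.
For the incumbent to be willing to mix, the incumbent must be indifferent between Fight and Accommodate, which pins down the entrant's mix.
  the incumbent's expected payoff from Fight: q·4 + (1−q)·(-4) = 8q - 4
  the incumbent's expected payoff from Accommodate: q·(-4) + (1−q)·4 = -8q + 4
  8q - 4 = -8q + 4  ⇒  16q = 8  ⇒  q = 1/2.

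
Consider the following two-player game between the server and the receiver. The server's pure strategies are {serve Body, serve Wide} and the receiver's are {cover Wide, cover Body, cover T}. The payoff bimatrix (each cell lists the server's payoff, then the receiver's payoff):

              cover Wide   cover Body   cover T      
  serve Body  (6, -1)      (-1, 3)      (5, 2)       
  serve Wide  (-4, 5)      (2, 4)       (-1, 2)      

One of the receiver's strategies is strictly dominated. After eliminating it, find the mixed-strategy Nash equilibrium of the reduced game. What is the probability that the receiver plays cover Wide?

The receiver's strategy cover T is strictly dominated by cover Body: 3 > 2 and 4 > 2. Eliminate cover T.
The receiver's mix must leave the server indifferent between serve Body and serve Wide.
  the server's expected payoff from serve Body: q·6 + (1−q)·(-1) = 7q - 1
  the server's expected payoff from serve Wide: q·(-4) + (1−q)·2 = -6q + 2
  7q - 1 = -6q + 2  ⇒  13q = 3  ⇒  q = 3/13.

q = 3/13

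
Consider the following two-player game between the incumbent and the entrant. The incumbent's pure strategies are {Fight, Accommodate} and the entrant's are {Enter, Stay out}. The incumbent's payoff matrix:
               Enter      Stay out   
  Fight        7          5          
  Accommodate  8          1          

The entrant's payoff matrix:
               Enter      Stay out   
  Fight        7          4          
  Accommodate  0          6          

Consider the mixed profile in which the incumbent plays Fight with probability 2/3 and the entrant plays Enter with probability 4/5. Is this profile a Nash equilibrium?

Yes

Check the entrant's indifference given the incumbent's mix p = 2/3:
  payoff from Enter = 14/3; payoff from Stay out = 14/3 — equal.
Check the incumbent's indifference given the entrant's mix q = 4/5:
  payoff from Fight = 33/5; payoff from Accommodate = 33/5 — equal.
Both players are indifferent, so neither can profitably deviate.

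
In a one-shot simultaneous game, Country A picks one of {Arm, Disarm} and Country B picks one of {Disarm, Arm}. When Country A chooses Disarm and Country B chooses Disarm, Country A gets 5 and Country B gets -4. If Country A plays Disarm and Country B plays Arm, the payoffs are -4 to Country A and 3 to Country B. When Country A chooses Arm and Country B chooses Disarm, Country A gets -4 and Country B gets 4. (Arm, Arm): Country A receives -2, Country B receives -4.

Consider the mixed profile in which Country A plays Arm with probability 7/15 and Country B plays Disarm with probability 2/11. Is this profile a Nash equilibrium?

Yes

Check Country B's indifference given Country A's mix p = 7/15:
  payoff from Disarm = -4/15; payoff from Arm = -4/15 — equal.
Check Country A's indifference given Country B's mix q = 2/11:
  payoff from Arm = -26/11; payoff from Disarm = -26/11 — equal.
Both players are indifferent, so neither can profitably deviate.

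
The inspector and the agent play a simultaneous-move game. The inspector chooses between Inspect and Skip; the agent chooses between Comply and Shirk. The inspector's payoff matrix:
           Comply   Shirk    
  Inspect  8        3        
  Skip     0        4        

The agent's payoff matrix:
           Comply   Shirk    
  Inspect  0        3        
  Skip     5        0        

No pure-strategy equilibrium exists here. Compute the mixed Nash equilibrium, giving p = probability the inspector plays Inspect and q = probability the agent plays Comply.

The inspector's mix must leave the agent indifferent between Comply and Shirk.
  the agent's payoff to Comply: p·0 + (1−p)·5 = -5p + 5
  the agent's payoff to Shirk: p·3 + (1−p)·0 = 3p
  -5p + 5 = 3p  ⇒  -8p = -5  ⇒  p = 5/8.
For the inspector to be willing to mix, the inspector must be indifferent between Inspect and Skip, which pins down the agent's mix.
  the inspector's payoff from Inspect: q·8 + (1−q)·3 = 5q + 3
  the inspector's payoff from Skip: q·0 + (1−q)·4 = -4q + 4
  5q + 3 = -4q + 4  ⇒  9q = 1  ⇒  q = 1/9.

p = 5/8, q = 1/9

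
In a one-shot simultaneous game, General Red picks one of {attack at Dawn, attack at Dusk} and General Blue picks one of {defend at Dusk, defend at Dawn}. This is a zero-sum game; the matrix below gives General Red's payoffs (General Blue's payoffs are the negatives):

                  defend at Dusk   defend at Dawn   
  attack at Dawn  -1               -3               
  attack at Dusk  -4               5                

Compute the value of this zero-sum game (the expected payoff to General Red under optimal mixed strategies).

v = -17/11

In a mixed equilibrium General Red is indifferent between attack at Dawn and attack at Dusk; this condition fixes q.
  General Red's payoff from attack at Dawn: q·(-1) + (1−q)·(-3) = 2q - 3
  General Red's payoff from attack at Dusk: q·(-4) + (1−q)·5 = -9q + 5
  2q - 3 = -9q + 5  ⇒  11q = 8  ⇒  q = 8/11.
The value is General Red's expected payoff against this mix (using attack at Dawn): (8/11)·(-1) + (3/11)·(-3) = -17/11.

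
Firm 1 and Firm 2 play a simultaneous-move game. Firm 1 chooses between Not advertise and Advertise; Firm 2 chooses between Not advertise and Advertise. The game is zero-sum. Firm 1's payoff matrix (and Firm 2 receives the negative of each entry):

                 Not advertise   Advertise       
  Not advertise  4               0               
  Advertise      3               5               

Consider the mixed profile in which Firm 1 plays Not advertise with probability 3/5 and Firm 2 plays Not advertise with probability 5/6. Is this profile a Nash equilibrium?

Given Firm 1's mix p = 3/5, Firm 2's payoff from Not advertise is -18/5 but from Advertise is -2. Firm 2 strictly prefers Advertise, so Firm 2 would not mix.
So the proposed profile is not a Nash equilibrium.

No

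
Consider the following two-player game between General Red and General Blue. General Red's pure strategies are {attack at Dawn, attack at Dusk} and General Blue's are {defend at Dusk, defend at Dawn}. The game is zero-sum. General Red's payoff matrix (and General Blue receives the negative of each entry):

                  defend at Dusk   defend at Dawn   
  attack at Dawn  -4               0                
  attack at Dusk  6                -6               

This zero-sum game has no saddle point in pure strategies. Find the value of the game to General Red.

v = -3/2

Set General Red's expected payoff from attack at Dawn equal to that from attack at Dusk:
  General Red's payoff to attack at Dawn: q·(-4) + (1−q)·0 = -4q
  General Red's payoff to attack at Dusk: q·6 + (1−q)·(-6) = 12q - 6
  -4q = 12q - 6  ⇒  -16q = -6  ⇒  q = 3/8.
The value is General Red's expected payoff against this mix (using attack at Dawn): (3/8)·(-4) + (5/8)·0 = -3/2.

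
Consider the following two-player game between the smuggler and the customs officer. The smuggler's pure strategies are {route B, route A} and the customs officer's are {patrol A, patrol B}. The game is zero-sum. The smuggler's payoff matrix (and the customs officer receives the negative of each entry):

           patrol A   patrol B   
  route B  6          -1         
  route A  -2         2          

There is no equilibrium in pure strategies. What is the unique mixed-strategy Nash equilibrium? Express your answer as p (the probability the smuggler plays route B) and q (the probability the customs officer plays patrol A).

The customs officer's indifference between patrol A and patrol B determines the smuggler's mixing probability p:
  the customs officer's payoff to patrol A: p·(-6) + (1−p)·2 = -8p + 2
  the customs officer's payoff to patrol B: p·1 + (1−p)·(-2) = 3p - 2
  -8p + 2 = 3p - 2  ⇒  -11p = -4  ⇒  p = 4/11.
For the smuggler to be willing to mix, the smuggler must be indifferent between route B and route A, which pins down the customs officer's mix.
  the smuggler's expected payoff from route B: q·6 + (1−q)·(-1) = 7q - 1
  the smuggler's expected payoff from route A: q·(-2) + (1−q)·2 = -4q + 2
  7q - 1 = -4q + 2  ⇒  11q = 3  ⇒  q = 3/11.

p = 4/11, q = 3/11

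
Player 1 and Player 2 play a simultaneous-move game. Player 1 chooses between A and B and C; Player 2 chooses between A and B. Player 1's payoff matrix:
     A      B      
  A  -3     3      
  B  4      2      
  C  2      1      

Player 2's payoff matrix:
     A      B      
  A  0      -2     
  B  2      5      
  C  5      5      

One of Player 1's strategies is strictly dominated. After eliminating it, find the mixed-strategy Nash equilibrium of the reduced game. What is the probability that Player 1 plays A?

Player 1's strategy C is strictly dominated by B: 4 > 2 and 2 > 1. Eliminate C.
Set Player 2's expected payoff from A equal to that from B:
  Player 2's payoff to A: p·0 + (1−p)·2 = -2p + 2
  Player 2's payoff to B: p·(-2) + (1−p)·5 = -7p + 5
  -2p + 2 = -7p + 5  ⇒  5p = 3  ⇒  p = 3/5.

p = 3/5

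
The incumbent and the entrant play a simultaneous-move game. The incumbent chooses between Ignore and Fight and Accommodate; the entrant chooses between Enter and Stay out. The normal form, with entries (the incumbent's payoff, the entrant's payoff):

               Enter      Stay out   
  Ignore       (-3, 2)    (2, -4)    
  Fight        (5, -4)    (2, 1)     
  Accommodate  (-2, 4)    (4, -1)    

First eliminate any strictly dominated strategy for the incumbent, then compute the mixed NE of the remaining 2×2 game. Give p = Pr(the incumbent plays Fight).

p = 1/2

The incumbent's strategy Ignore is strictly dominated by Accommodate: -2 > -3 and 4 > 2. Eliminate Ignore.
For the entrant to be willing to mix, the entrant must be indifferent between Enter and Stay out, which pins down the incumbent's mix.
  the entrant's expected payoff from Enter: p·(-4) + (1−p)·4 = -8p + 4
  the entrant's expected payoff from Stay out: p·1 + (1−p)·(-1) = 2p - 1
  -8p + 4 = 2p - 1  ⇒  -10p = -5  ⇒  p = 1/2.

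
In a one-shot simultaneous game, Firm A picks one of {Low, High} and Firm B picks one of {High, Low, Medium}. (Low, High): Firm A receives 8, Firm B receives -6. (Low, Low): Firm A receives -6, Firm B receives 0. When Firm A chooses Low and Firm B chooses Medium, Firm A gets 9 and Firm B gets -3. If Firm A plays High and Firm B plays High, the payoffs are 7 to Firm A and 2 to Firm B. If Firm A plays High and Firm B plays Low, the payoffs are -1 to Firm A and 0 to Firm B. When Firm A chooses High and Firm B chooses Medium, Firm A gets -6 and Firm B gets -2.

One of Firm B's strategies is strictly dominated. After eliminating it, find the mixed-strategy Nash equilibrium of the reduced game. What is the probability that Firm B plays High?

Firm B's strategy Medium is strictly dominated by Low: 0 > -3 and 0 > -2. Eliminate Medium.
For Firm A to be willing to mix, Firm A must be indifferent between Low and High, which pins down Firm B's mix.
  Firm A's payoff to Low: q·8 + (1−q)·(-6) = 14q - 6
  Firm A's payoff to High: q·7 + (1−q)·(-1) = 8q - 1
  14q - 6 = 8q - 1  ⇒  6q = 5  ⇒  q = 5/6.

q = 5/6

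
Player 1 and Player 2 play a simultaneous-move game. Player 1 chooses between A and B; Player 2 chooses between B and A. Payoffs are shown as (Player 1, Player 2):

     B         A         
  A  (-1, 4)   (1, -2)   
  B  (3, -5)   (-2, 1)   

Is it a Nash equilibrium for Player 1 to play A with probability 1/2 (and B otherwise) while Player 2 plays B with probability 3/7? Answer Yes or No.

Check Player 2's indifference given Player 1's mix p = 1/2:
  payoff from B = -1/2; payoff from A = -1/2 — equal.
Check Player 1's indifference given Player 2's mix q = 3/7:
  payoff from A = 1/7; payoff from B = 1/7 — equal.
Both players are indifferent, so neither can profitably deviate.

Yes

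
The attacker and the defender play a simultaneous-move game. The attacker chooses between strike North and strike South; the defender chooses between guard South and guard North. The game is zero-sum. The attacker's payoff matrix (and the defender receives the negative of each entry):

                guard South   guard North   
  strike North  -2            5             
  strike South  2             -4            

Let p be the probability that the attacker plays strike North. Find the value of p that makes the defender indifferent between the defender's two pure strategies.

p = 6/13

The defender's indifference between guard South and guard North determines the attacker's mixing probability p:
  the defender's payoff to guard South: p·2 + (1−p)·(-2) = 4p - 2
  the defender's payoff to guard North: p·(-5) + (1−p)·4 = -9p + 4
  4p - 2 = -9p + 4  ⇒  13p = 6  ⇒  p = 6/13.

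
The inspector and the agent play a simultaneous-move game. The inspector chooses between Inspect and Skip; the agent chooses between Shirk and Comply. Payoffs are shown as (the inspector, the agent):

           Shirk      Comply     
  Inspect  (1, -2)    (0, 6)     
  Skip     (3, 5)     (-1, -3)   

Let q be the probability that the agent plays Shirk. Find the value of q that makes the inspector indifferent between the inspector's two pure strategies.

q = 1/3

The inspector's indifference between Inspect and Skip determines the agent's mixing probability q:
  the inspector's expected payoff from Inspect: q·1 + (1−q)·0 = q
  the inspector's expected payoff from Skip: q·3 + (1−q)·(-1) = 4q - 1
  q = 4q - 1  ⇒  -3q = -1  ⇒  q = 1/3.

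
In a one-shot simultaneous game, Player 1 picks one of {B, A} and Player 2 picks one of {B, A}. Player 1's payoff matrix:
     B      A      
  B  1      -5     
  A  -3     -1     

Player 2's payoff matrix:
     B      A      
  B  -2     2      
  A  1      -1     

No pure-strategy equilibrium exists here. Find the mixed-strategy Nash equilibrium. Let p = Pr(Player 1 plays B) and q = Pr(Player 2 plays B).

Player 1's mix must leave Player 2 indifferent between B and A.
  Player 2's payoff from B: p·(-2) + (1−p)·1 = -3p + 1
  Player 2's payoff from A: p·2 + (1−p)·(-1) = 3p - 1
  -3p + 1 = 3p - 1  ⇒  -6p = -2  ⇒  p = 1/3.
Set Player 1's expected payoff from B equal to that from A:
  Player 1's expected payoff from B: q·1 + (1−q)·(-5) = 6q - 5
  Player 1's expected payoff from A: q·(-3) + (1−q)·(-1) = -2q - 1
  6q - 5 = -2q - 1  ⇒  8q = 4  ⇒  q = 1/2.

p = 1/3, q = 1/2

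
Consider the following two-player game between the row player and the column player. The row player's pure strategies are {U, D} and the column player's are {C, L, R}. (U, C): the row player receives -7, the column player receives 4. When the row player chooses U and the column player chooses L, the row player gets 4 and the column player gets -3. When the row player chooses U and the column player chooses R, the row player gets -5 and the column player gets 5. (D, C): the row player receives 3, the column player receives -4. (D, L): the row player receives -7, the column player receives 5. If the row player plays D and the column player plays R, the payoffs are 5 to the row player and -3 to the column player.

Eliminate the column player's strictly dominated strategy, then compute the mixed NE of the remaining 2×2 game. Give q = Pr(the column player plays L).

q = 10/21

The column player's strategy C is strictly dominated by R: 5 > 4 and -3 > -4. Eliminate C.
The row player's indifference between U and D determines the column player's mixing probability q:
  the row player's payoff to U: q·4 + (1−q)·(-5) = 9q - 5
  the row player's payoff to D: q·(-7) + (1−q)·5 = -12q + 5
  9q - 5 = -12q + 5  ⇒  21q = 10  ⇒  q = 10/21.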